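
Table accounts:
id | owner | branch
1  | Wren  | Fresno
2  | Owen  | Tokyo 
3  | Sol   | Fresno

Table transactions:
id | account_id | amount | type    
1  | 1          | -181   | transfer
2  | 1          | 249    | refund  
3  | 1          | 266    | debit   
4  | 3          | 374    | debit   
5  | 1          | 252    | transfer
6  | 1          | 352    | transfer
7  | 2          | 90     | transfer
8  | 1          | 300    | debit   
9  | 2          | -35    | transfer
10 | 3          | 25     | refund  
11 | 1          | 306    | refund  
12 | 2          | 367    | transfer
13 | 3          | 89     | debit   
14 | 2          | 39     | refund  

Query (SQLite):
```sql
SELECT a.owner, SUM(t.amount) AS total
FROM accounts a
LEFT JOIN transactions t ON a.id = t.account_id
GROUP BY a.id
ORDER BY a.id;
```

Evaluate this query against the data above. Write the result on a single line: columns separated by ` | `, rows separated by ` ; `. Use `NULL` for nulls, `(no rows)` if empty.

Wren | 1544 ; Owen | 461 ; Sol | 488

LEFT JOIN keeps every accounts row; unmatched ones get NULL for transactions columns.
Group by accounts.id and compute SUM(t.amount). SUM over an all-NULL group is NULL.
  1: ids {1, 2, 3, 5, 6, 8, 11} → SUM(t.amount)=1544
  2: ids {7, 9, 12, 14} → SUM(t.amount)=461
  3: ids {4, 10, 13} → SUM(t.amount)=488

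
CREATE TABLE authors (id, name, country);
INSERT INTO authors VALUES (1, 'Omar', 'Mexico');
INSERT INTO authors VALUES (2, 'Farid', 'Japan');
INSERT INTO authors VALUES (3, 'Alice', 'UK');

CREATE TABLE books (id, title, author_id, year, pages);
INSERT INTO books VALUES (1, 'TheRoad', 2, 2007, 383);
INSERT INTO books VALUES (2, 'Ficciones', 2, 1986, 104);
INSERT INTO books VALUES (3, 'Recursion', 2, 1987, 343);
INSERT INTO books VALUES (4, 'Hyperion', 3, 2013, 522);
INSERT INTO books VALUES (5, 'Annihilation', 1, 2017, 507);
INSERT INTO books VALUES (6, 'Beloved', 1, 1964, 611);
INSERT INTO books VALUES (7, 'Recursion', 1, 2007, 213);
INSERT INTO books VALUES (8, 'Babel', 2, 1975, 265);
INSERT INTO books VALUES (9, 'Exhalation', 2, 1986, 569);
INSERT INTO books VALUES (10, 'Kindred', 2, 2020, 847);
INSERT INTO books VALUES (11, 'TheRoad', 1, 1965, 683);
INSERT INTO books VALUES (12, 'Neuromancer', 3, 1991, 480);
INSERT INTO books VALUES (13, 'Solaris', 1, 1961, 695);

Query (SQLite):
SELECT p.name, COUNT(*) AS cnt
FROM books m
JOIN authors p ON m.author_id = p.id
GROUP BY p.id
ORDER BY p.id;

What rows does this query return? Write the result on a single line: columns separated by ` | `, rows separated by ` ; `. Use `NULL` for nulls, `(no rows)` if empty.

Join each books row to its authors via author_id.
Group joined rows by authors.id; compute COUNT(*) per group.
  1: ids {5, 6, 7, 11, 13} → COUNT(*)=5
  2: ids {1, 2, 3, 8, 9, 10} → COUNT(*)=6
  3: ids {4, 12} → COUNT(*)=2

Omar | 5 ; Farid | 6 ; Alice | 2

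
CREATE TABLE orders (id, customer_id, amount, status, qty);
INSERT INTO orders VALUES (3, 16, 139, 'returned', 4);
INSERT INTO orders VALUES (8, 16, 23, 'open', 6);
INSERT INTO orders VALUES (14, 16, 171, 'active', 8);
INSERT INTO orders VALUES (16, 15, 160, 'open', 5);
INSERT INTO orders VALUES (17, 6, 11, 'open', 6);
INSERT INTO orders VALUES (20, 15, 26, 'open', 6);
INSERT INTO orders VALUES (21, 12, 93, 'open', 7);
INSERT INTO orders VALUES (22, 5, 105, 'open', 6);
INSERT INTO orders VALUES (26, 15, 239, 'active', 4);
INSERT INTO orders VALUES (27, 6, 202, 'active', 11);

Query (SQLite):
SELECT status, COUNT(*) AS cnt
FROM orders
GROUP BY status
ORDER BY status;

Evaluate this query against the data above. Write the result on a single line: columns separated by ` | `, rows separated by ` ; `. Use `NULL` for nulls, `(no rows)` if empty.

active | 3 ; open | 6 ; returned | 1

Partition orders by status; compute COUNT(*) within each group.
  active: ids {14, 26, 27} → COUNT(*)=3
  open: ids {8, 16, 17, 20, 21, 22} → COUNT(*)=6
  returned: ids {3} → COUNT(*)=1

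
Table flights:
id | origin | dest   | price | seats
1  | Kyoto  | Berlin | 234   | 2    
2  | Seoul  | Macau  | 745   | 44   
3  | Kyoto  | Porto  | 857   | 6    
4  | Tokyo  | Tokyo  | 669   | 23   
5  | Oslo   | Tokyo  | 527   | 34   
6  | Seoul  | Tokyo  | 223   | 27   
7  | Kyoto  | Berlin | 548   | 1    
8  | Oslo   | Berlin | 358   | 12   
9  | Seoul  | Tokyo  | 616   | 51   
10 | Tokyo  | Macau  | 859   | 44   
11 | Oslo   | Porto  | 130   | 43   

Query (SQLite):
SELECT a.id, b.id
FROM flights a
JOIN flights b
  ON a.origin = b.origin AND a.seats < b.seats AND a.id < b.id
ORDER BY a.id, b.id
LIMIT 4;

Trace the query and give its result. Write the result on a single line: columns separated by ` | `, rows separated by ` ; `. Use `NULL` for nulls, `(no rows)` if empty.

Pairs (a,b) with same origin, a.seats < b.seats, a.id < b.id.
origin groups: Kyoto:{1,3,7} Oslo:{5,8,11} Seoul:{2,6,9} Tokyo:{4,10}
Ordered by (a.id, b.id); first 4.

1 | 3 ; 2 | 9 ; 4 | 10 ; 5 | 11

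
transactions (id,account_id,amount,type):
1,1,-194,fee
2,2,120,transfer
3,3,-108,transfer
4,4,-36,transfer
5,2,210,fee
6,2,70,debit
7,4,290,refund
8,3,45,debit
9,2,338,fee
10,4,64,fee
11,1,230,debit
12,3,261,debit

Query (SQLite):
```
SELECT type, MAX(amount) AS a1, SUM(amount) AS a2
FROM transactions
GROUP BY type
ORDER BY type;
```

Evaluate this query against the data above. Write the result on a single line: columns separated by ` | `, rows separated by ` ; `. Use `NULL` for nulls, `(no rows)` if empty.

debit | 261 | 606 ; fee | 338 | 418 ; refund | 290 | 290 ; transfer | 120 | -24

Group transactions by type.
Per group compute: MAX(amount), SUM(amount).
  debit: ids {6, 8, 11, 12} → MAX(amount)=261, SUM(amount)=606
  fee: ids {1, 5, 9, 10} → MAX(amount)=338, SUM(amount)=418
  refund: ids {7} → MAX(amount)=290, SUM(amount)=290
  transfer: ids {2, 3, 4} → MAX(amount)=120, SUM(amount)=-24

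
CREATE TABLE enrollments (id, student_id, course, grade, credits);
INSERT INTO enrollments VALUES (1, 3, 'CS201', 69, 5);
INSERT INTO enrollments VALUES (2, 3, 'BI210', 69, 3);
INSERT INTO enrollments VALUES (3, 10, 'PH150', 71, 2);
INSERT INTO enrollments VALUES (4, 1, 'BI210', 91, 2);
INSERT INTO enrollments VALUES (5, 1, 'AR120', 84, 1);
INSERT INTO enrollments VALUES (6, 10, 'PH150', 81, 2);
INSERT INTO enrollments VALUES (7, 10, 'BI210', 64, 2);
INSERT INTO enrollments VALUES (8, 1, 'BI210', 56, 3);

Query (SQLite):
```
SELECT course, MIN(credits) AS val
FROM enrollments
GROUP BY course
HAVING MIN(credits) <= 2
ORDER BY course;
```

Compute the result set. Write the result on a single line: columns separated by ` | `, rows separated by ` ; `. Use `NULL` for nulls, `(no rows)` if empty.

AR120 | 1 ; BI210 | 2 ; PH150 | 2

Partition enrollments by course; compute MIN(credits) within each group.
HAVING: keep groups where MIN(credits) <= 2.
  AR120: ids {5} → MIN(credits)=1
  BI210: ids {2, 4, 7, 8} → MIN(credits)=2
  CS201: ids {1} → MIN(credits)=5
  PH150: ids {3, 6} → MIN(credits)=2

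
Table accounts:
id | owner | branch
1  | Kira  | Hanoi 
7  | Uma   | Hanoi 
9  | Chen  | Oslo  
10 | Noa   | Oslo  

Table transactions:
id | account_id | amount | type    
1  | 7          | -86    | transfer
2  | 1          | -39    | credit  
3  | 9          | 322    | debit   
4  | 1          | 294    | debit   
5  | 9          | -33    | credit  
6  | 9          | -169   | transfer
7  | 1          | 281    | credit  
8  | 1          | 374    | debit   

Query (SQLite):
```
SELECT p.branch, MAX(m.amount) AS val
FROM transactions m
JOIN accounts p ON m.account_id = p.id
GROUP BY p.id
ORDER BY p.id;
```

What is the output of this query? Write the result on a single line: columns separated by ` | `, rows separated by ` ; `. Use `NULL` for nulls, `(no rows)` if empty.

Join each transactions row to its accounts via account_id.
Group joined rows by accounts.id; compute MAX(m.amount) per group.
  1: ids {2, 4, 7, 8} → MAX(m.amount)=374
  7: ids {1} → MAX(m.amount)=-86
  9: ids {3, 5, 6} → MAX(m.amount)=322

Hanoi | 374 ; Hanoi | -86 ; Oslo | 322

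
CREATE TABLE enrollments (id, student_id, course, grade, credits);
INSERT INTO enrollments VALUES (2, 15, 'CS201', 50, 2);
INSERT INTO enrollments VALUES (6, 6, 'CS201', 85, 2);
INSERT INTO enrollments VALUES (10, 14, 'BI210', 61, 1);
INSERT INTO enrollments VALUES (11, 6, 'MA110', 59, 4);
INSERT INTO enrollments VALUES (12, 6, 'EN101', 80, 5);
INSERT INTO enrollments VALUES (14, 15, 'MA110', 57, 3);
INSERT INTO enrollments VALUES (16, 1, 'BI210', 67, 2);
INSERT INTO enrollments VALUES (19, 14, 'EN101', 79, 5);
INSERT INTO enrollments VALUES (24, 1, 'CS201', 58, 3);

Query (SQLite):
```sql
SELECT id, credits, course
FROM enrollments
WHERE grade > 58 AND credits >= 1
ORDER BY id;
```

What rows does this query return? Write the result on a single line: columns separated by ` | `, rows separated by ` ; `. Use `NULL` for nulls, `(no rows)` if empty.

6 | 2 | CS201 ; 10 | 1 | BI210 ; 11 | 4 | MA110 ; 12 | 5 | EN101 ; 16 | 2 | BI210 ; 19 | 5 | EN101

grade > 58: ids {6, 10, 11, 12, 16, 19}
credits >= 1: ids {2, 6, 10, 11, 12, 14, 16, 19, 24}
Combine with AND.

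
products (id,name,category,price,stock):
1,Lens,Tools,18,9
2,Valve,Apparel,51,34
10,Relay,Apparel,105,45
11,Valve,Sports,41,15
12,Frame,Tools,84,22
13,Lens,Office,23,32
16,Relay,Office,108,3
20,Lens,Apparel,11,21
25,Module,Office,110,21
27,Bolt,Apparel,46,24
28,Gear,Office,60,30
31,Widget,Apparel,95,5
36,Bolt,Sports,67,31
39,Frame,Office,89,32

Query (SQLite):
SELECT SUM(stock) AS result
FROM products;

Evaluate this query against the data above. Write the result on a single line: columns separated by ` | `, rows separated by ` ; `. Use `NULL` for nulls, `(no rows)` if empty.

All stock values: [9, 34, 45, 15, 22, 32, 3, 21, 21, 24, 30, 5, 31, 32].
SUM of non-NULL values = 324.

324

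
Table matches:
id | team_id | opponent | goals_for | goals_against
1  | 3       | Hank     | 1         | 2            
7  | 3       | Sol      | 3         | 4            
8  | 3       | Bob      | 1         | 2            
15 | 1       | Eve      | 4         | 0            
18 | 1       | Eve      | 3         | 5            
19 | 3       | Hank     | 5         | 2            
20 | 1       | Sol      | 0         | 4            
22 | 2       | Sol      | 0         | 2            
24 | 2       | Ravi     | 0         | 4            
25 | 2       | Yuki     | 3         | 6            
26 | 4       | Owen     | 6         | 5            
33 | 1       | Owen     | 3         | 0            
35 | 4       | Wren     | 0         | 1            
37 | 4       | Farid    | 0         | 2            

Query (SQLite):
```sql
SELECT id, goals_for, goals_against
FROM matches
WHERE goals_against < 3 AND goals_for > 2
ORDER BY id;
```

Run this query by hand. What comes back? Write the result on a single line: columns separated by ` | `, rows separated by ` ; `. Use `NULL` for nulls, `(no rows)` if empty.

15 | 4 | 0 ; 19 | 5 | 2 ; 33 | 3 | 0

goals_against < 3: ids {1, 8, 15, 19, 22, 33, 35, 37}
goals_for > 2: ids {7, 15, 18, 19, 25, 26, 33}
Combine with AND.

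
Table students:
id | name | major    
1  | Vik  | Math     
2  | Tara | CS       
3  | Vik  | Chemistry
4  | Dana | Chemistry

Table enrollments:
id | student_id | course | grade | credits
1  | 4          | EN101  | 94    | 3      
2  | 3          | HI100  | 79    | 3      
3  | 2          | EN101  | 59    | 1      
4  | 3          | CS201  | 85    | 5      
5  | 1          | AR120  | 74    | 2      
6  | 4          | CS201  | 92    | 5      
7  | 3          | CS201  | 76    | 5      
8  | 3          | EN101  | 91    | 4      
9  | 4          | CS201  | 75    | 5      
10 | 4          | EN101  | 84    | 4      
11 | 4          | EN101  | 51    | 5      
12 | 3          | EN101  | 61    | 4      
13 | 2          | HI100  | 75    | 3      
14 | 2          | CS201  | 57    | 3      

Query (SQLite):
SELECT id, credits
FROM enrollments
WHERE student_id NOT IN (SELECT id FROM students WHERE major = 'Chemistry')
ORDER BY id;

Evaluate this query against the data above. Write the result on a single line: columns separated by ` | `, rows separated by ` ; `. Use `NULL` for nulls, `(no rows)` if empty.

Inner query: students.id where major = 'Chemistry'.
Outer: keep enrollments rows whose student_id is not in that set.
Inner query → {3, 4}

3 | 1 ; 5 | 2 ; 13 | 3 ; 14 | 3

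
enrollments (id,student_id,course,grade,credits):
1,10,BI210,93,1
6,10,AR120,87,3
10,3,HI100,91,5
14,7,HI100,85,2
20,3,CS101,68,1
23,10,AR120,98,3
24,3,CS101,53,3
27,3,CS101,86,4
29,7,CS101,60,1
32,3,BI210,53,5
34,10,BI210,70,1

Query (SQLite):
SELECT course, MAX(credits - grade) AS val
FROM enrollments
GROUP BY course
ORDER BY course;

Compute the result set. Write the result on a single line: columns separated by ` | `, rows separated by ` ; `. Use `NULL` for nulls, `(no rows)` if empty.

AR120 | -84 ; BI210 | -48 ; CS101 | -50 ; HI100 | -83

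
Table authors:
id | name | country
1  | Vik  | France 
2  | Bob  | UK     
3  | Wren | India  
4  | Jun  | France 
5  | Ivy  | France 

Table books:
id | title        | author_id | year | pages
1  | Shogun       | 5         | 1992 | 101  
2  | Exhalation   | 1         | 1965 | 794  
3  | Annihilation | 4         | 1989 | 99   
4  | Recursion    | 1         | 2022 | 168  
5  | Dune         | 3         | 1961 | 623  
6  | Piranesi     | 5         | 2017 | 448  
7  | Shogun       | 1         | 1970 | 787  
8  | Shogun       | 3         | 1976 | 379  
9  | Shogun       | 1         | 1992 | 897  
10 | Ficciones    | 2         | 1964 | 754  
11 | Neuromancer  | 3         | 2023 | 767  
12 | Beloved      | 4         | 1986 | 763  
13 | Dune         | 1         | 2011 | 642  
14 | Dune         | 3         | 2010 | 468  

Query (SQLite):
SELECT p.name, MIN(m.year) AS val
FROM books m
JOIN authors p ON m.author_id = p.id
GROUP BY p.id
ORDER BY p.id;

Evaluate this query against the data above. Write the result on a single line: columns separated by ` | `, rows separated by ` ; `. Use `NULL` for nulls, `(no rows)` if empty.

Vik | 1965 ; Bob | 1964 ; Wren | 1961 ; Jun | 1986 ; Ivy | 1992

Join each books row to its authors via author_id.
Group joined rows by authors.id; compute MIN(m.year) per group.
  1: ids {2, 4, 7, 9, 13} → MIN(m.year)=1965
  2: ids {10} → MIN(m.year)=1964
  3: ids {5, 8, 11, 14} → MIN(m.year)=1961
  4: ids {3, 12} → MIN(m.year)=1986
  5: ids {1, 6} → MIN(m.year)=1992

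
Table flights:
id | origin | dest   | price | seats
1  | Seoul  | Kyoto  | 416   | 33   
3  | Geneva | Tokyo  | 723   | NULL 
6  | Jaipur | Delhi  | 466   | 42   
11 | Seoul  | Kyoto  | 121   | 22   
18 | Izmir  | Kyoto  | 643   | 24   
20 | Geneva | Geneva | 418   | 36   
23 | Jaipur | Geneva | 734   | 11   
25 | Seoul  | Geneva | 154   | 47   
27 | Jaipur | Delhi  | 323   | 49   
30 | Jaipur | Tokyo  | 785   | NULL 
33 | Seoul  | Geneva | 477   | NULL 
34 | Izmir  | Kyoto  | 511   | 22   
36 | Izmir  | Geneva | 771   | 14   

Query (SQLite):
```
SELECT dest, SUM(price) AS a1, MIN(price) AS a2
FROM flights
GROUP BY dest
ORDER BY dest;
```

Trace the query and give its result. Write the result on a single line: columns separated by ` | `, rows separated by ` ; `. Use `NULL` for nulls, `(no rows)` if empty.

Delhi | 789 | 323 ; Geneva | 2554 | 154 ; Kyoto | 1691 | 121 ; Tokyo | 1508 | 723

Group flights by dest.
Per group compute: SUM(price), MIN(price).
  Delhi: ids {6, 27} → SUM(price)=789, MIN(price)=323
  Geneva: ids {20, 23, 25, 33, 36} → SUM(price)=2554, MIN(price)=154
  Kyoto: ids {1, 11, 18, 34} → SUM(price)=1691, MIN(price)=121
  Tokyo: ids {3, 30} → SUM(price)=1508, MIN(price)=723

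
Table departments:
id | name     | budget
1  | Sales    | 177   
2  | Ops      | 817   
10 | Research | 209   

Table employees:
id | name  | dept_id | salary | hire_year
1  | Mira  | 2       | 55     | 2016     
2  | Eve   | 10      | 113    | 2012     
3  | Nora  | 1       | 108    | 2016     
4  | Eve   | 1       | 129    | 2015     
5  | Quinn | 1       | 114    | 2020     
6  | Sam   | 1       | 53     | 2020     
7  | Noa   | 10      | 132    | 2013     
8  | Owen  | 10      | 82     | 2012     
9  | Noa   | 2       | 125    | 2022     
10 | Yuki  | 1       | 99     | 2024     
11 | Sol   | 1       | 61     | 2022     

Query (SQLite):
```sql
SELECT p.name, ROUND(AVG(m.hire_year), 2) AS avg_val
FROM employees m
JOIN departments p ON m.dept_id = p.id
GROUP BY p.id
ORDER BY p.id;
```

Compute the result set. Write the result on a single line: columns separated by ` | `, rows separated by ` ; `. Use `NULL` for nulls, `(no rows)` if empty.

Sales | 2019.5 ; Ops | 2019 ; Research | 2012.33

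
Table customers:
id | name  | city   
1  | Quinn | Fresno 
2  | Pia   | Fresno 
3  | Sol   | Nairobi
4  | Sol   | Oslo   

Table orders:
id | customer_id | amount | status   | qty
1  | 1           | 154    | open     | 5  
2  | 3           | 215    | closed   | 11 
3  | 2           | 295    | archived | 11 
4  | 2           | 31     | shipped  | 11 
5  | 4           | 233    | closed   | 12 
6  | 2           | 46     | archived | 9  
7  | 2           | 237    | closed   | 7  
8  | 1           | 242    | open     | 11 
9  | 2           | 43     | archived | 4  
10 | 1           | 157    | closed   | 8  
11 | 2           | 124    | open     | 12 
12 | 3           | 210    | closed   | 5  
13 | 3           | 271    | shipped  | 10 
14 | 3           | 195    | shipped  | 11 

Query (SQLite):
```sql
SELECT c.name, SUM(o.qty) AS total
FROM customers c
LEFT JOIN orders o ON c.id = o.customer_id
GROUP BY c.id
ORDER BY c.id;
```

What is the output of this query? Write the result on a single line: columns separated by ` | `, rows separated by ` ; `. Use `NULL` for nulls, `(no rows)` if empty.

LEFT JOIN keeps every customers row; unmatched ones get NULL for orders columns.
Group by customers.id and compute SUM(o.qty). SUM over an all-NULL group is NULL.
  1: ids {1, 8, 10} → SUM(o.qty)=24
  2: ids {3, 4, 6, 7, 9, 11} → SUM(o.qty)=54
  3: ids {2, 12, 13, 14} → SUM(o.qty)=37
  4: ids {5} → SUM(o.qty)=12

Quinn | 24 ; Pia | 54 ; Sol | 37 ; Sol | 12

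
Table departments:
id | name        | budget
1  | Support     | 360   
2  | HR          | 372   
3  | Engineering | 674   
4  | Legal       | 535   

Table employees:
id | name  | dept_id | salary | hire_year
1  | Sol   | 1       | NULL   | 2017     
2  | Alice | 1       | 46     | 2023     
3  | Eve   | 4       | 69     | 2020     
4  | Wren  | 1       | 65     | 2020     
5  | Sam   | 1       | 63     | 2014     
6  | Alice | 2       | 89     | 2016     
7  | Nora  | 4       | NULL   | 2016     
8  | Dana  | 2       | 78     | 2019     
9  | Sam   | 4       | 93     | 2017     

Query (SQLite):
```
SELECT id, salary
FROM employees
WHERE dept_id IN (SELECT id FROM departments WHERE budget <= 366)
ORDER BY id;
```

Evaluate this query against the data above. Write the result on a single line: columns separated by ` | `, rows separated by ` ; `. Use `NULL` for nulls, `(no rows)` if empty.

1 | NULL ; 2 | 46 ; 4 | 65 ; 5 | 63

Inner query: departments.id where budget <= 366.
Outer: keep employees rows whose dept_id is in that set.
Inner query → {1}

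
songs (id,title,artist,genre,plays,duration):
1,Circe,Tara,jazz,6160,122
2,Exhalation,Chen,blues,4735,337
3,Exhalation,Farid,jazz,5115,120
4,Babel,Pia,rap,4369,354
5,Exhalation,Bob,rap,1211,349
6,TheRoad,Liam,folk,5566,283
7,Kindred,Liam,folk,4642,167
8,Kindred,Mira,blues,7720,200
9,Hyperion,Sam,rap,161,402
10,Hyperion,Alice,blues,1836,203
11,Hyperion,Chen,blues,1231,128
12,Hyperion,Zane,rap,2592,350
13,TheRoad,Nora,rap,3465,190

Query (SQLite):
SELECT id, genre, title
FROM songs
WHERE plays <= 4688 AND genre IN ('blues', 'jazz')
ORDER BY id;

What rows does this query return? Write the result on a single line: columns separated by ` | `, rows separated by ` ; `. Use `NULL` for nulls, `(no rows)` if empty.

10 | blues | Hyperion ; 11 | blues | Hyperion

plays <= 4688: ids {4, 5, 7, 9, 10, 11, 12, 13}
genre IN ('blues', 'jazz'): ids {1, 2, 3, 8, 10, 11}
Combine with AND.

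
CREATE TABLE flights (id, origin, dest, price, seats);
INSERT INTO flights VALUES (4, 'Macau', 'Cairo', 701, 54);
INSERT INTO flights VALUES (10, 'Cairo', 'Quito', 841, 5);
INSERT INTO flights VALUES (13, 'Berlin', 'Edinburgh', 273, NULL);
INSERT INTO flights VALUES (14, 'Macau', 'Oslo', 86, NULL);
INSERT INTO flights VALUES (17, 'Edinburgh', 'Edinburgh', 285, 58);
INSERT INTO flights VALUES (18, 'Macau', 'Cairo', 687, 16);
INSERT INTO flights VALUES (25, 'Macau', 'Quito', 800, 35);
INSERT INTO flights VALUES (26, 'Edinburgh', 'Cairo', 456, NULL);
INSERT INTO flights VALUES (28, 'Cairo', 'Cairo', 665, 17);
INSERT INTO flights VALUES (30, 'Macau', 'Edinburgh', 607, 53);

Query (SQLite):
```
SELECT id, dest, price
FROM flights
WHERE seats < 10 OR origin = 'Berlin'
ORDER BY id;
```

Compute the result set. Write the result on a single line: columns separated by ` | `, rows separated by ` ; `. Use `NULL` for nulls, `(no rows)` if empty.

seats < 10: ids {10}
origin = 'Berlin': ids {13}
Combine with OR.

10 | Quito | 841 ; 13 | Edinburgh | 273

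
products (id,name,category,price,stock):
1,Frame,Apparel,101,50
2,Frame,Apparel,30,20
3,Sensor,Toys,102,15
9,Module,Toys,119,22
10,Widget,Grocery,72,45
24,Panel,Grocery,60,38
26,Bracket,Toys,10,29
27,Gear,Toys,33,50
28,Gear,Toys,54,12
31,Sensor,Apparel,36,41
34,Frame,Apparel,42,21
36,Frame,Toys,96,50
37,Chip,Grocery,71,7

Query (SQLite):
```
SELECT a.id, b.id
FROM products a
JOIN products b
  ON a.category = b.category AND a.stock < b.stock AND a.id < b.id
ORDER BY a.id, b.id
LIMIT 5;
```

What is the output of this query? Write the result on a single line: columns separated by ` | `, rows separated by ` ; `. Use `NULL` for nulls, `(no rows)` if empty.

Pairs (a,b) with same category, a.stock < b.stock, a.id < b.id.
category groups: Apparel:{1,2,31,34} Grocery:{10,24,37} Toys:{3,9,26,27,28,36}
Ordered by (a.id, b.id); first 5.

2 | 31 ; 2 | 34 ; 3 | 9 ; 3 | 26 ; 3 | 27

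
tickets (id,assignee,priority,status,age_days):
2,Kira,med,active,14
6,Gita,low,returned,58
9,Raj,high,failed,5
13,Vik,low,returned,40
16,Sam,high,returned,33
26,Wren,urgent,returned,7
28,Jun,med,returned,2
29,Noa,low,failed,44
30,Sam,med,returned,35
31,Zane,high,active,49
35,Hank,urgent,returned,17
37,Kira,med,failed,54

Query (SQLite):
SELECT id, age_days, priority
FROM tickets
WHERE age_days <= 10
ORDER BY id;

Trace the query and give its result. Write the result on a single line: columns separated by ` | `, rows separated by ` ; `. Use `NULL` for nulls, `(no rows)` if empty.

9 | 5 | high ; 26 | 7 | urgent ; 28 | 2 | med

age_days <= 10: ids {9, 26, 28}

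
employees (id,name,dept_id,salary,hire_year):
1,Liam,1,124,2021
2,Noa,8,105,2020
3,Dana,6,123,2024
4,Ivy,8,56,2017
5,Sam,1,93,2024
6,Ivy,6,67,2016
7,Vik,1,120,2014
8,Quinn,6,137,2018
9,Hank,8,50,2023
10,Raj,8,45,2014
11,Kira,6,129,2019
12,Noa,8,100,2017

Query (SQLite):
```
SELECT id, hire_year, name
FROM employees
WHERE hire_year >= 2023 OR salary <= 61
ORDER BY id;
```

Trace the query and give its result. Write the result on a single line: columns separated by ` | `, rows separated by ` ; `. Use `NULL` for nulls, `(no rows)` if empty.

hire_year >= 2023: ids {3, 5, 9}
salary <= 61: ids {4, 9, 10}
Combine with OR.

3 | 2024 | Dana ; 4 | 2017 | Ivy ; 5 | 2024 | Sam ; 9 | 2023 | Hank ; 10 | 2014 | Raj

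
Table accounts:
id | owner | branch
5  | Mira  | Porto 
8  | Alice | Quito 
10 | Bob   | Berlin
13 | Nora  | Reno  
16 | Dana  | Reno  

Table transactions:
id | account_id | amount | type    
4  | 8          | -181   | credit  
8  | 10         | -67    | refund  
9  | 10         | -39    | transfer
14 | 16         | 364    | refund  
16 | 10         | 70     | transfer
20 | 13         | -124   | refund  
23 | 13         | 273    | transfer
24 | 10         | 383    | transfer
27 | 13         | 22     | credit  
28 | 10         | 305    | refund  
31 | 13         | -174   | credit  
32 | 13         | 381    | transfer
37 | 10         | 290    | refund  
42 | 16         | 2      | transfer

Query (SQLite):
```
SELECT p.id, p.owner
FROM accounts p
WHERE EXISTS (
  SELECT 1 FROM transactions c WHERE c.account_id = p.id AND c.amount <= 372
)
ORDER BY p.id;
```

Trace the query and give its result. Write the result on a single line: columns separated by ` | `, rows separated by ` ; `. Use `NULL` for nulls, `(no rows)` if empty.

8 | Alice ; 10 | Bob ; 13 | Nora ; 16 | Dana

For each accounts row, check whether any transactions with matching account_id has amount <= 372.
Keep rows where that is true.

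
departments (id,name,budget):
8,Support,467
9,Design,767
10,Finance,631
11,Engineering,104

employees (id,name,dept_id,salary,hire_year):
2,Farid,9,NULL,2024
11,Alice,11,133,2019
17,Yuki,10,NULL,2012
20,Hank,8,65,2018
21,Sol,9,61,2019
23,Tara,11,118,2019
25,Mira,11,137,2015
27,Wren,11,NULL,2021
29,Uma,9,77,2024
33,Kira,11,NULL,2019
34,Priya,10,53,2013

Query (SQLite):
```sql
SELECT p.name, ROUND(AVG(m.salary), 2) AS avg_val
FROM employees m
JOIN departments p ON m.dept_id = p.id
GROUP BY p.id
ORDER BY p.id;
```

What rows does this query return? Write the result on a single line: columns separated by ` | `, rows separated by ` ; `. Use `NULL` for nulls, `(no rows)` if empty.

Support | 65 ; Design | 69 ; Finance | 53 ; Engineering | 129.33

Join each employees row to its departments via dept_id.
Group joined rows by departments.id; compute ROUND(AVG(m.salary), 2) per group.
  8: ids {20} → ROUND(AVG(m.salary), 2)=65
  9: ids {2, 21, 29} → ROUND(AVG(m.salary), 2)=69
  10: ids {17, 34} → ROUND(AVG(m.salary), 2)=53
  11: ids {11, 23, 25, 27, 33} → ROUND(AVG(m.salary), 2)=129.33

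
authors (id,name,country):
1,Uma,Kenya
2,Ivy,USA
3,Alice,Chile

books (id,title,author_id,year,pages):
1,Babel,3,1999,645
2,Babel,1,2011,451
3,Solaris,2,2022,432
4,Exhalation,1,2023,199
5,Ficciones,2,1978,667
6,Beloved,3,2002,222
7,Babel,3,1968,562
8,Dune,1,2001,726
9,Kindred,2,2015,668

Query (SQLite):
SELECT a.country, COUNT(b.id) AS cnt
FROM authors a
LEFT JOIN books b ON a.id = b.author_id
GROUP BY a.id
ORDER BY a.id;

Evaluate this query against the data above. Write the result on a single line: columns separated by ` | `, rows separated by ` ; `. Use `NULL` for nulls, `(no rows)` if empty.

Kenya | 3 ; USA | 3 ; Chile | 3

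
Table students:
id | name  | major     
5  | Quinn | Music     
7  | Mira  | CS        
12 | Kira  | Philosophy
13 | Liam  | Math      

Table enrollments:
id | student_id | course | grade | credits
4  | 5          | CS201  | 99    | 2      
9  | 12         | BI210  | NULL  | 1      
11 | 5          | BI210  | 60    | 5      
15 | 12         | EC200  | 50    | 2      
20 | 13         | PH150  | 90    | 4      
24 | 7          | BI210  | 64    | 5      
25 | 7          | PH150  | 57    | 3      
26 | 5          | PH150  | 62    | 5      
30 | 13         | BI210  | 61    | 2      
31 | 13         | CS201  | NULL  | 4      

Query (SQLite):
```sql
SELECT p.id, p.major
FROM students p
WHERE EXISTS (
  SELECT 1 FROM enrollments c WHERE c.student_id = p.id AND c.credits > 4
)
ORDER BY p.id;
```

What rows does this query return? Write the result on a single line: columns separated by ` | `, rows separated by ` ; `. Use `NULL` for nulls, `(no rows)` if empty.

5 | Music ; 7 | CS

For each students row, check whether any enrollments with matching student_id has credits > 4.
Keep rows where that is true.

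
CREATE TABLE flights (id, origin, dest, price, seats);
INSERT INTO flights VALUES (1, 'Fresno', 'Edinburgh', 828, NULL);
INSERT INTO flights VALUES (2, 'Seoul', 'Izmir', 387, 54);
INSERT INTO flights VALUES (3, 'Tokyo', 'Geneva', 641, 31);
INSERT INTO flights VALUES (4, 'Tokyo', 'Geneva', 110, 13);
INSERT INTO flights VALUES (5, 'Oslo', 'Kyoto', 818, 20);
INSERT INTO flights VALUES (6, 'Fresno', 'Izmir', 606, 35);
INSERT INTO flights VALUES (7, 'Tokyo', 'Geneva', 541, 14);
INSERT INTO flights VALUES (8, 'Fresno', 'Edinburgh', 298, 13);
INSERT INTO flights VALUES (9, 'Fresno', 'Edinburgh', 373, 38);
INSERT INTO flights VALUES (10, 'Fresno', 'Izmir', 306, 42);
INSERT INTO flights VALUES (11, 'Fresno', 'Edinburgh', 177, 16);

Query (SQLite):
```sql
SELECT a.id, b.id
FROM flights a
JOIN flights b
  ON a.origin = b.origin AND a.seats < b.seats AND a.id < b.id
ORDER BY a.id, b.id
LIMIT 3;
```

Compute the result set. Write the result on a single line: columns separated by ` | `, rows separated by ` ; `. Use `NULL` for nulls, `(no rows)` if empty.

Pairs (a,b) with same origin, a.seats < b.seats, a.id < b.id.
origin groups: Fresno:{1,6,8,9,10,11} Oslo:{5} Seoul:{2} Tokyo:{3,4,7}
Ordered by (a.id, b.id); first 3.

4 | 7 ; 6 | 9 ; 6 | 10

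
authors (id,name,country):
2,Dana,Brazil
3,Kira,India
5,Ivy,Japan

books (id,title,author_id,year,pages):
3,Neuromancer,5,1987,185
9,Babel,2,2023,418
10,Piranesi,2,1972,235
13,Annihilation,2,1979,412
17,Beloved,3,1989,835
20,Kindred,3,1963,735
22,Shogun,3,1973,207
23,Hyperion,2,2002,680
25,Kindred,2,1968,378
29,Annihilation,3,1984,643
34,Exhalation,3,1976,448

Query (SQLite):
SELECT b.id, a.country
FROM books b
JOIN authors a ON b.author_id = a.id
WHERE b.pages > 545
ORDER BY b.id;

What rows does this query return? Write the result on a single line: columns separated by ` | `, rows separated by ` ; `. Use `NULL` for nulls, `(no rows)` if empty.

17 | India ; 20 | India ; 23 | Brazil ; 29 | India

Each books row matches the authors row where author_id = authors.id.
Then keep rows with b.pages > 545.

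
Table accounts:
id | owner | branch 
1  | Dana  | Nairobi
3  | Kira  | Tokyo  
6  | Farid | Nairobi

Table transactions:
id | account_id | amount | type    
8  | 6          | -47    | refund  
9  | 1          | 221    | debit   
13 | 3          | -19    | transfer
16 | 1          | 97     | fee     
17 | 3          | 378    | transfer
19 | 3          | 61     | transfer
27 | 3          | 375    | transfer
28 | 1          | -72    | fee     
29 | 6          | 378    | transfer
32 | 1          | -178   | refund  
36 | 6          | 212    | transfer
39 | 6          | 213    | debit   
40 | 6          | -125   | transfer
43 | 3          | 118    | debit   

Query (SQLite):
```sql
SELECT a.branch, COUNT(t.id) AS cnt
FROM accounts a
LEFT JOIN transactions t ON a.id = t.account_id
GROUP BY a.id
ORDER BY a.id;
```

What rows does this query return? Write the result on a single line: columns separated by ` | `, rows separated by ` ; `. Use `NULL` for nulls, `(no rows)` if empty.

Nairobi | 4 ; Tokyo | 5 ; Nairobi | 5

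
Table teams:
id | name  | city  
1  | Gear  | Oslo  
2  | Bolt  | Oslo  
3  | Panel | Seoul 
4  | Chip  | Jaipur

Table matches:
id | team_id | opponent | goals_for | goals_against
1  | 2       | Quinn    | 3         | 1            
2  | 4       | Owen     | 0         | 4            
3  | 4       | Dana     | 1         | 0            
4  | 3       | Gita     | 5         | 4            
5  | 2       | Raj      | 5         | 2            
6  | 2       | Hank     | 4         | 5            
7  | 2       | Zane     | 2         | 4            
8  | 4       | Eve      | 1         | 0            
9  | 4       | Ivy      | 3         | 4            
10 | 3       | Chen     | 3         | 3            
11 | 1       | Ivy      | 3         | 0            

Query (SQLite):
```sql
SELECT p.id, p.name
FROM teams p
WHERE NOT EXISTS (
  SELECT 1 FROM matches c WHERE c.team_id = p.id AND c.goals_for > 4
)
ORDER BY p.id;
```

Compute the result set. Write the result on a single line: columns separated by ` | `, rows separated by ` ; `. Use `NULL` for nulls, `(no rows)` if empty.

For each teams row, check whether any matches with matching team_id has goals_for > 4.
Keep rows where that is false.

1 | Gear ; 4 | Chip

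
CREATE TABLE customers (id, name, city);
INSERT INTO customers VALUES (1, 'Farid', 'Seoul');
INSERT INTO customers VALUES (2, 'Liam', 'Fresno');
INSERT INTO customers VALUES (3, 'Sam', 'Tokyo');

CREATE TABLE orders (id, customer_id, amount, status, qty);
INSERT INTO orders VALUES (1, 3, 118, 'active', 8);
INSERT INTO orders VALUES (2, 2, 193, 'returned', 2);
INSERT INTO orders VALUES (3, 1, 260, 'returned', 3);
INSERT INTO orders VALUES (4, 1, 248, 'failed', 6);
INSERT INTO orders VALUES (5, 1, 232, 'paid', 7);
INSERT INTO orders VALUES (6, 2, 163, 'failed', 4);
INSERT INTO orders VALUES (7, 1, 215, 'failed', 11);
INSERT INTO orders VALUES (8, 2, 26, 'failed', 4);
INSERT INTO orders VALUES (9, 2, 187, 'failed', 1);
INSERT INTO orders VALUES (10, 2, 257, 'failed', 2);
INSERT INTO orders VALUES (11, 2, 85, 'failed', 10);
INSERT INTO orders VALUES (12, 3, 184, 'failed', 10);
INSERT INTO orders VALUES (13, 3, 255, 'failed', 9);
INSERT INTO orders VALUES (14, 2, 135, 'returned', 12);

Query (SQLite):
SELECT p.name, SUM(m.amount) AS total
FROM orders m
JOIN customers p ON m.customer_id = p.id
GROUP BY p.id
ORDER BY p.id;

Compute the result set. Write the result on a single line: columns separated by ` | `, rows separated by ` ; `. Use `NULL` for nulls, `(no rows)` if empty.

Join each orders row to its customers via customer_id.
Group joined rows by customers.id; compute SUM(m.amount) per group.
  1: ids {3, 4, 5, 7} → SUM(m.amount)=955
  2: ids {2, 6, 8, 9, 10, 11, 14} → SUM(m.amount)=1046
  3: ids {1, 12, 13} → SUM(m.amount)=557

Farid | 955 ; Liam | 1046 ; Sam | 557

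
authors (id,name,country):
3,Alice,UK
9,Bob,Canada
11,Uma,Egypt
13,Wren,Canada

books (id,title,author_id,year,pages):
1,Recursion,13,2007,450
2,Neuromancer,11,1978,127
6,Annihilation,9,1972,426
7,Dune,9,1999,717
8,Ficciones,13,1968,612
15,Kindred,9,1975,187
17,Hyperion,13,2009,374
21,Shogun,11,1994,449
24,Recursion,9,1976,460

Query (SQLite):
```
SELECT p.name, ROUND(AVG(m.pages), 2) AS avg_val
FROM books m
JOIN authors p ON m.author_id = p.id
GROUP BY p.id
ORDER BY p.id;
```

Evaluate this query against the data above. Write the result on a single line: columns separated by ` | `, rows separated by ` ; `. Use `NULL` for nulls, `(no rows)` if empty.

Bob | 447.5 ; Uma | 288 ; Wren | 478.67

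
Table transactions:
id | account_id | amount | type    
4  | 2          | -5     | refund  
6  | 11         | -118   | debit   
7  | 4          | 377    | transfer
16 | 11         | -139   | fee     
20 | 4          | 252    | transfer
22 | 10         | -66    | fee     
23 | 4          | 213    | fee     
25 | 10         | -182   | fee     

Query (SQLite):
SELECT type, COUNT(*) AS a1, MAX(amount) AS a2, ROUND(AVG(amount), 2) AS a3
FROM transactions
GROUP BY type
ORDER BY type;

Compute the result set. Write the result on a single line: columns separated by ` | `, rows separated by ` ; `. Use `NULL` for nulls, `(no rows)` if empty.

Group transactions by type.
Per group compute: COUNT(*), MAX(amount), ROUND(AVG(amount), 2).
  debit: ids {6} → COUNT(*)=1, MAX(amount)=-118, ROUND(AVG(amount), 2)=-118
  fee: ids {16, 22, 23, 25} → COUNT(*)=4, MAX(amount)=213, ROUND(AVG(amount), 2)=-43.5
  refund: ids {4} → COUNT(*)=1, MAX(amount)=-5, ROUND(AVG(amount), 2)=-5
  transfer: ids {7, 20} → COUNT(*)=2, MAX(amount)=377, ROUND(AVG(amount), 2)=314.5

debit | 1 | -118 | -118 ; fee | 4 | 213 | -43.5 ; refund | 1 | -5 | -5 ; transfer | 2 | 377 | 314.5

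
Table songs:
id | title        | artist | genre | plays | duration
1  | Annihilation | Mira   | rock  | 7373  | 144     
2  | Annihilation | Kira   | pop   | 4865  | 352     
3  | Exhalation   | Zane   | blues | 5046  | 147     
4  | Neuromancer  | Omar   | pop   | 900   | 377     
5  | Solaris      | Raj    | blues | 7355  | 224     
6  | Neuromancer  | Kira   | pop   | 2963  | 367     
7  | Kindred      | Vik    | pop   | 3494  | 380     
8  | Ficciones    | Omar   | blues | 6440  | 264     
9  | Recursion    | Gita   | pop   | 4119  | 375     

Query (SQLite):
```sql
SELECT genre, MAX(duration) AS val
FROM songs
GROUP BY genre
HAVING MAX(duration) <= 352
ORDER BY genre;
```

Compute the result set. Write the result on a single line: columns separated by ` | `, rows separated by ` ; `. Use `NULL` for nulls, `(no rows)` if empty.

blues | 264 ; rock | 144

Partition songs by genre; compute MAX(duration) within each group.
HAVING: keep groups where MAX(duration) <= 352.
  blues: ids {3, 5, 8} → MAX(duration)=264
  pop: ids {2, 4, 6, 7, 9} → MAX(duration)=380
  rock: ids {1} → MAX(duration)=144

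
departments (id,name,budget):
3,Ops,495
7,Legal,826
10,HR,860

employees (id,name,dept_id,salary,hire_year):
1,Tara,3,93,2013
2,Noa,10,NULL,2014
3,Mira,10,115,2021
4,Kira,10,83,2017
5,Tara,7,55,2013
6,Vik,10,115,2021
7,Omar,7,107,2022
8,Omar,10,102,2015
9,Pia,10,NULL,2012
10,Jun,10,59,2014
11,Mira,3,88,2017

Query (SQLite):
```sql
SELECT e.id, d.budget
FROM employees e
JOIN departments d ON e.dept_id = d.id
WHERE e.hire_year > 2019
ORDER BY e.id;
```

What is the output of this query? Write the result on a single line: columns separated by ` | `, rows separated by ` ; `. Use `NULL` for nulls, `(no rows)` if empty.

Each employees row matches the departments row where dept_id = departments.id.
Then keep rows with e.hire_year > 2019.

3 | 860 ; 6 | 860 ; 7 | 826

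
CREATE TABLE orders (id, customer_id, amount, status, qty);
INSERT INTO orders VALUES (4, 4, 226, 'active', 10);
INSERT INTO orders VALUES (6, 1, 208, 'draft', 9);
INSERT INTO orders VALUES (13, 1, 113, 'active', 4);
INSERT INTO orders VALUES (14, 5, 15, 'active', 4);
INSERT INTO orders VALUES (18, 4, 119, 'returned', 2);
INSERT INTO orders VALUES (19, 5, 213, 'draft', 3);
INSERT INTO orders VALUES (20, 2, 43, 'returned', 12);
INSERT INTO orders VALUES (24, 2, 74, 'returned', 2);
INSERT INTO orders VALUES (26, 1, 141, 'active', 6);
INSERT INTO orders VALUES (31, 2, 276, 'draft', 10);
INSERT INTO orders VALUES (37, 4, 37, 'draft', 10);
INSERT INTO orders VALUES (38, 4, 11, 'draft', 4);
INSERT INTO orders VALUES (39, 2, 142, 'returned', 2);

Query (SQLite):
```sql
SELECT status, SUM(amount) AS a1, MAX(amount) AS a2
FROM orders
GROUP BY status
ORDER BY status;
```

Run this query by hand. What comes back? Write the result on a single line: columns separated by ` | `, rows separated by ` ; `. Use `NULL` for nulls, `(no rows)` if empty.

active | 495 | 226 ; draft | 745 | 276 ; returned | 378 | 142

Group orders by status.
Per group compute: SUM(amount), MAX(amount).
  active: ids {4, 13, 14, 26} → SUM(amount)=495, MAX(amount)=226
  draft: ids {6, 19, 31, 37, 38} → SUM(amount)=745, MAX(amount)=276
  returned: ids {18, 20, 24, 39} → SUM(amount)=378, MAX(amount)=142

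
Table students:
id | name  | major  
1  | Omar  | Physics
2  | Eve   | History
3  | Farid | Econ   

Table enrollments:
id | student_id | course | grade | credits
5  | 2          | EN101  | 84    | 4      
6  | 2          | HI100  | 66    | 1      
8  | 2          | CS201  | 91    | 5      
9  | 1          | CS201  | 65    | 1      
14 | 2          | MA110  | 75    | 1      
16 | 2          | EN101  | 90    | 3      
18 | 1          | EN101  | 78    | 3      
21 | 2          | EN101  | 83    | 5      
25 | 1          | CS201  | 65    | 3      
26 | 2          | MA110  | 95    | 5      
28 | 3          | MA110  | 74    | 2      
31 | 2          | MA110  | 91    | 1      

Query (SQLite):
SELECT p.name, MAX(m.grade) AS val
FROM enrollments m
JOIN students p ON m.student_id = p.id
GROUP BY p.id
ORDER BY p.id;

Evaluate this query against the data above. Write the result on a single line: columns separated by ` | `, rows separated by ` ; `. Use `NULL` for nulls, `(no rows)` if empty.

Join each enrollments row to its students via student_id.
Group joined rows by students.id; compute MAX(m.grade) per group.
  1: ids {9, 18, 25} → MAX(m.grade)=78
  2: ids {5, 6, 8, 14, 16, 21, 26, 31} → MAX(m.grade)=95
  3: ids {28} → MAX(m.grade)=74

Omar | 78 ; Eve | 95 ; Farid | 74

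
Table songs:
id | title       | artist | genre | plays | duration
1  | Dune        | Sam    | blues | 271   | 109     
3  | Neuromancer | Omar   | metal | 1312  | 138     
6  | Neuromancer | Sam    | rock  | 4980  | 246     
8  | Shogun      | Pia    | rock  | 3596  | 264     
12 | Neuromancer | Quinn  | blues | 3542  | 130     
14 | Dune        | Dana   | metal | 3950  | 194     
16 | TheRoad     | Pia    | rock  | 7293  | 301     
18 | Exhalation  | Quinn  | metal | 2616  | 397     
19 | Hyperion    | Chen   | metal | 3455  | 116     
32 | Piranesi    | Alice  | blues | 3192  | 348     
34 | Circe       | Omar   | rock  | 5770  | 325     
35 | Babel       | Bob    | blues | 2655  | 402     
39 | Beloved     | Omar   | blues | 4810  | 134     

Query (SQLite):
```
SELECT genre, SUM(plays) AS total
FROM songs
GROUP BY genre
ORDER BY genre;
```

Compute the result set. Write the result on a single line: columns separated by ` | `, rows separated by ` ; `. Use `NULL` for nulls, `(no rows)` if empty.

Partition songs by genre; compute SUM(plays) within each group.
  blues: ids {1, 12, 32, 35, 39} → SUM(plays)=14470
  metal: ids {3, 14, 18, 19} → SUM(plays)=11333
  rock: ids {6, 8, 16, 34} → SUM(plays)=21639

blues | 14470 ; metal | 11333 ; rock | 21639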